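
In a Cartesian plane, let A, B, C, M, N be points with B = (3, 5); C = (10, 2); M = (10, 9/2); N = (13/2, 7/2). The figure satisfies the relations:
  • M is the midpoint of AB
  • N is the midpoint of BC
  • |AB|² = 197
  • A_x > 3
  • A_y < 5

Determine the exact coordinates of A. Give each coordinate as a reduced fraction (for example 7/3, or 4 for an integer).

A = (17, 4)

1. A_x = 17  [A = 2·M−B = 2·(10, 9/2)−(3, 5)]
2. A_y = 4  [A = 2·M−B = 2·(10, 9/2)−(3, 5)]
   so A = (17, 4)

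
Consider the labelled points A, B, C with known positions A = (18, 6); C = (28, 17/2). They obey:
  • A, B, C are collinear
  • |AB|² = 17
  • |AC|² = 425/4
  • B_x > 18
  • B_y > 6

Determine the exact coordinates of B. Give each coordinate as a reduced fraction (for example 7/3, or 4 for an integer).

B = (22, 7)

1. B_x = 22  [[A, B, C are collinear ⇒ 5/2x-10y+15=0] ∩ [|B−(18, 6)|²=17]]
2. B_y = 7  [[A, B, C are collinear ⇒ 5/2x-10y+15=0] ∩ [|B−(18, 6)|²=17]]
   so B = (22, 7)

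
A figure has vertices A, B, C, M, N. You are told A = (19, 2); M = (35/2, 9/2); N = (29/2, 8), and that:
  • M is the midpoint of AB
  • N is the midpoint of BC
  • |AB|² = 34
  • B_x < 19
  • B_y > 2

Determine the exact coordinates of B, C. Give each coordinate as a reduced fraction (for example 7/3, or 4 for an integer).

B = (16, 7)
C = (13, 9)

1. B_x = 16  [B = 2·M−A = 2·(35/2, 9/2)−(19, 2)]
2. B_y = 7  [B = 2·M−A = 2·(35/2, 9/2)−(19, 2)]
   so B = (16, 7)
3. C_x = 13  [C = 2·N−B = 2·(29/2, 8)−(16, 7)]
4. C_y = 9  [C = 2·N−B = 2·(29/2, 8)−(16, 7)]
   so C = (13, 9)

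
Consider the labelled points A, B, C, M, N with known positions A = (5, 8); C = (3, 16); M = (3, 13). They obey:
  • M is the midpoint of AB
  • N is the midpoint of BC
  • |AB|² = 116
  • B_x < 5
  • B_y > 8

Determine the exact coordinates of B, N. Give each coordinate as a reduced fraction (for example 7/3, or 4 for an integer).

B = (1, 18)
N = (2, 17)

1. B_x = 1  [B = 2·M−A = 2·(3, 13)−(5, 8)]
2. B_y = 18  [B = 2·M−A = 2·(3, 13)−(5, 8)]
   so B = (1, 18)
3. N_x = 2  [2·N = B+C = (1, 18)+(3, 16)]
4. N_y = 17  [2·N = B+C = (1, 18)+(3, 16)]
   so N = (2, 17)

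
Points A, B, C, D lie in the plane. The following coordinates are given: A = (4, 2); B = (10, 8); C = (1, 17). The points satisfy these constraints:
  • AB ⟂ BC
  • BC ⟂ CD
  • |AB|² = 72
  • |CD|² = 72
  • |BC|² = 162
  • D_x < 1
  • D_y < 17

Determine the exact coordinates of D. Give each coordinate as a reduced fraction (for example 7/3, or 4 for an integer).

D = (-5, 11)

1. D_x = -5  [[BC ⟂ CD ⇒ -9x+9y-144=0] ∩ [|D−(1, 17)|²=72]]
2. D_y = 11  [[BC ⟂ CD ⇒ -9x+9y-144=0] ∩ [|D−(1, 17)|²=72]]
   so D = (-5, 11)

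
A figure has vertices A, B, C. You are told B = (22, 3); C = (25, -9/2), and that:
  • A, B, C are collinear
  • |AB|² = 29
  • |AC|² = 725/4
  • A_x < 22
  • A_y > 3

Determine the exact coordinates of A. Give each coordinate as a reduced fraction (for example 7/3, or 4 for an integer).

1. A_x = 20  [[A, B, C are collinear ⇒ 15/2x+3y-174=0] ∩ [|A−(22, 3)|²=29]]
2. A_y = 8  [[A, B, C are collinear ⇒ 15/2x+3y-174=0] ∩ [|A−(22, 3)|²=29]]
   so A = (20, 8)

A = (20, 8)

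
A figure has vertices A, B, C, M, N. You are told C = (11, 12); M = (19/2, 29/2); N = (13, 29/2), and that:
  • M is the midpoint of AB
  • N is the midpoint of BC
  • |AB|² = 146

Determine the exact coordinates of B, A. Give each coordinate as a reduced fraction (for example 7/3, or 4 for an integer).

1. B_x = 15  [B = 2·N−C = 2·(13, 29/2)−(11, 12)]
2. B_y = 17  [B = 2·N−C = 2·(13, 29/2)−(11, 12)]
   so B = (15, 17)
3. A_x = 4  [A = 2·M−B = 2·(19/2, 29/2)−(15, 17)]
4. A_y = 12  [A = 2·M−B = 2·(19/2, 29/2)−(15, 17)]
   so A = (4, 12)

B = (15, 17)
A = (4, 12)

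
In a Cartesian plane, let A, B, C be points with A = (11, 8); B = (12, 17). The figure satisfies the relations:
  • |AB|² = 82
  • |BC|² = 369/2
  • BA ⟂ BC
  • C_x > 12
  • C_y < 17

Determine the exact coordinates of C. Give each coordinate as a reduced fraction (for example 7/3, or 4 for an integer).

C = (51/2, 31/2)

1. C_x = 51/2  [[BA ⟂ BC ⇒ -1x-9y+165=0] ∩ [|C−(12, 17)|²=369/2]]
2. C_y = 31/2  [[BA ⟂ BC ⇒ -1x-9y+165=0] ∩ [|C−(12, 17)|²=369/2]]
   so C = (51/2, 31/2)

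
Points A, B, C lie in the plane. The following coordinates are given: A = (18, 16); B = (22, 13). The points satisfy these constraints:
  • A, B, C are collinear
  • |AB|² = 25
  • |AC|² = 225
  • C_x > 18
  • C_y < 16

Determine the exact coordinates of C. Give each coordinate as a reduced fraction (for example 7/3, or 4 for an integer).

1. C_x = 30  [[A, B, C are collinear ⇒ 3x+4y-118=0] ∩ [|C−(18, 16)|²=225]]
2. C_y = 7  [[A, B, C are collinear ⇒ 3x+4y-118=0] ∩ [|C−(18, 16)|²=225]]
   so C = (30, 7)

C = (30, 7)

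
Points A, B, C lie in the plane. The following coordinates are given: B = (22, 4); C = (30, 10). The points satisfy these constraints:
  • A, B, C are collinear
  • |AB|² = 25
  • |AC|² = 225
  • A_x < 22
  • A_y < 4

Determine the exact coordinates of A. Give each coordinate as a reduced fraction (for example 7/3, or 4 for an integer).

A = (18, 1)

1. A_x = 18  [[A, B, C are collinear ⇒ -6x+8y+100=0] ∩ [|A−(22, 4)|²=25]]
2. A_y = 1  [[A, B, C are collinear ⇒ -6x+8y+100=0] ∩ [|A−(22, 4)|²=25]]
   so A = (18, 1)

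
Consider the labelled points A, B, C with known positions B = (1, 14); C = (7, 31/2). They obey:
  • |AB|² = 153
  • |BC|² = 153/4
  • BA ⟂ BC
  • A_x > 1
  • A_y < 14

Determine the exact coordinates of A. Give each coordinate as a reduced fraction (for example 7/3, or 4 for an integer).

1. A_x = 4  [[BA ⟂ BC ⇒ 6x+3/2y-27=0] ∩ [|A−(1, 14)|²=153]]
2. A_y = 2  [[BA ⟂ BC ⇒ 6x+3/2y-27=0] ∩ [|A−(1, 14)|²=153]]
   so A = (4, 2)

A = (4, 2)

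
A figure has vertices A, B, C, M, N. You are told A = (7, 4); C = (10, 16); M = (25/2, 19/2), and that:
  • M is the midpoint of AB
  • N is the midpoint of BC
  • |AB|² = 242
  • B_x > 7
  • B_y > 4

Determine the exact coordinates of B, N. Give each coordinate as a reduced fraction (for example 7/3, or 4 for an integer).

1. B_x = 18  [B = 2·M−A = 2·(25/2, 19/2)−(7, 4)]
2. B_y = 15  [B = 2·M−A = 2·(25/2, 19/2)−(7, 4)]
   so B = (18, 15)
3. N_x = 14  [2·N = B+C = (18, 15)+(10, 16)]
4. N_y = 31/2  [2·N = B+C = (18, 15)+(10, 16)]
   so N = (14, 31/2)

B = (18, 15)
N = (14, 31/2)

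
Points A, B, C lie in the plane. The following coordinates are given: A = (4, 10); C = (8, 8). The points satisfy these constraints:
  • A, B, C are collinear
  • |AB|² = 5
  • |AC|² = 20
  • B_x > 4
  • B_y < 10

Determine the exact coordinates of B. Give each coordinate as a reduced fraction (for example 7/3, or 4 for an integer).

1. B_x = 6  [[A, B, C are collinear ⇒ -2x-4y+48=0] ∩ [|B−(4, 10)|²=5]]
2. B_y = 9  [[A, B, C are collinear ⇒ -2x-4y+48=0] ∩ [|B−(4, 10)|²=5]]
   so B = (6, 9)

B = (6, 9)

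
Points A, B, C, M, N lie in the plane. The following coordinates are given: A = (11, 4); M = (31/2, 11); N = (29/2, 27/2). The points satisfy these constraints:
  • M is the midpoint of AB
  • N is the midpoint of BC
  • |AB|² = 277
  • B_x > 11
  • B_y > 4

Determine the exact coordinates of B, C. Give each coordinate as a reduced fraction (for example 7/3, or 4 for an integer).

1. B_x = 20  [B = 2·M−A = 2·(31/2, 11)−(11, 4)]
2. B_y = 18  [B = 2·M−A = 2·(31/2, 11)−(11, 4)]
   so B = (20, 18)
3. C_x = 9  [C = 2·N−B = 2·(29/2, 27/2)−(20, 18)]
4. C_y = 9  [C = 2·N−B = 2·(29/2, 27/2)−(20, 18)]
   so C = (9, 9)

B = (20, 18)
C = (9, 9)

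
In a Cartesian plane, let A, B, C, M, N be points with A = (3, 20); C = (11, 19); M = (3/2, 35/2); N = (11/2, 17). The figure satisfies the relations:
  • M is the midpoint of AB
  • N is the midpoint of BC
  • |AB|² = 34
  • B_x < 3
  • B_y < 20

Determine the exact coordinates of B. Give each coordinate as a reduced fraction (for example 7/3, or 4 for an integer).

1. B_x = 0  [B = 2·M−A = 2·(3/2, 35/2)−(3, 20)]
2. B_y = 15  [B = 2·M−A = 2·(3/2, 35/2)−(3, 20)]
   so B = (0, 15)

B = (0, 15)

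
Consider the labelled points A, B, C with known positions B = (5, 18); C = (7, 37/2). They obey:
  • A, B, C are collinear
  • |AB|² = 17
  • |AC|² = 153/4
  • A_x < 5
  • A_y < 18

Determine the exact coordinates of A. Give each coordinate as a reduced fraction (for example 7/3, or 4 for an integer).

A = (1, 17)

1. A_x = 1  [[A, B, C are collinear ⇒ -1/2x+2y-67/2=0] ∩ [|A−(5, 18)|²=17]]
2. A_y = 17  [[A, B, C are collinear ⇒ -1/2x+2y-67/2=0] ∩ [|A−(5, 18)|²=17]]
   so A = (1, 17)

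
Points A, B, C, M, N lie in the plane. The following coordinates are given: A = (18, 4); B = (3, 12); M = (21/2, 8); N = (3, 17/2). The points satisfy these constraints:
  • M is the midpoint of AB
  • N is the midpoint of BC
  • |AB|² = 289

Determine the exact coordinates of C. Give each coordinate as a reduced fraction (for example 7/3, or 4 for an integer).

C = (3, 5)

1. C_x = 3  [C = 2·N−B = 2·(3, 17/2)−(3, 12)]
2. C_y = 5  [C = 2·N−B = 2·(3, 17/2)−(3, 12)]
   so C = (3, 5)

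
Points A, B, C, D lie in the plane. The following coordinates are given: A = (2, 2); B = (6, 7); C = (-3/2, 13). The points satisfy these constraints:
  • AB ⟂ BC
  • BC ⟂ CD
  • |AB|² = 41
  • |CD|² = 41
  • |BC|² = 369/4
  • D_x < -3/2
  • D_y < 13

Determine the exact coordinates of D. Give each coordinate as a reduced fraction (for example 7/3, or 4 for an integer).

1. D_x = -11/2  [[BC ⟂ CD ⇒ -15/2x+6y-357/4=0] ∩ [|D−(-3/2, 13)|²=41]]
2. D_y = 8  [[BC ⟂ CD ⇒ -15/2x+6y-357/4=0] ∩ [|D−(-3/2, 13)|²=41]]
   so D = (-11/2, 8)

D = (-11/2, 8)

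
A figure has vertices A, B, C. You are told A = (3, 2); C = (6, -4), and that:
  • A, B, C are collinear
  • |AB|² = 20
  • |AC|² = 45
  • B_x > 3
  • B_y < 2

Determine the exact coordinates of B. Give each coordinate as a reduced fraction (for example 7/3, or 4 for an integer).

1. B_x = 5  [[A, B, C are collinear ⇒ -6x-3y+24=0] ∩ [|B−(3, 2)|²=20]]
2. B_y = -2  [[A, B, C are collinear ⇒ -6x-3y+24=0] ∩ [|B−(3, 2)|²=20]]
   so B = (5, -2)

B = (5, -2)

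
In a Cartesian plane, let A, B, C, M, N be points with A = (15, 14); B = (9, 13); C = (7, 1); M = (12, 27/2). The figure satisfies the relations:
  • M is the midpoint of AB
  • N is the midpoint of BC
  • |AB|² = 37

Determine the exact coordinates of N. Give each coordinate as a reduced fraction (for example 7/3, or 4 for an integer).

1. N_x = 8  [2·N = B+C = (9, 13)+(7, 1)]
2. N_y = 7  [2·N = B+C = (9, 13)+(7, 1)]
   so N = (8, 7)

N = (8, 7)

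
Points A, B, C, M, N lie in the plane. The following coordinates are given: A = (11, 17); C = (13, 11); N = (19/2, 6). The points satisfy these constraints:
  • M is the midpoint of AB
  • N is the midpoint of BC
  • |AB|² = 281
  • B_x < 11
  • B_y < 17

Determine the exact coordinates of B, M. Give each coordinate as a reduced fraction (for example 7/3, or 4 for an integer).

1. B_x = 6  [B = 2·N−C = 2·(19/2, 6)−(13, 11)]
2. B_y = 1  [B = 2·N−C = 2·(19/2, 6)−(13, 11)]
   so B = (6, 1)
3. M_x = 17/2  [2·M = A+B = (11, 17)+(6, 1)]
4. M_y = 9  [2·M = A+B = (11, 17)+(6, 1)]
   so M = (17/2, 9)

B = (6, 1)
M = (17/2, 9)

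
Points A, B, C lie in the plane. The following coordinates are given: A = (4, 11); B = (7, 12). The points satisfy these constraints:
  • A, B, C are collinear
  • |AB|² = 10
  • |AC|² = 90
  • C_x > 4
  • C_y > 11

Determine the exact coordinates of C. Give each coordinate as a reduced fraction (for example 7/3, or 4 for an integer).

C = (13, 14)

1. C_x = 13  [[A, B, C are collinear ⇒ -1x+3y-29=0] ∩ [|C−(4, 11)|²=90]]
2. C_y = 14  [[A, B, C are collinear ⇒ -1x+3y-29=0] ∩ [|C−(4, 11)|²=90]]
   so C = (13, 14)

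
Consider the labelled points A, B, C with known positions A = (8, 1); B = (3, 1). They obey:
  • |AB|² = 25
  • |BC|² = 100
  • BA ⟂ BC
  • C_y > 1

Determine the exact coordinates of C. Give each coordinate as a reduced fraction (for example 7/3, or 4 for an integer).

1. C_x = 3  [[BA ⟂ BC ⇒ 5x-15=0] ∩ [|C−(3, 1)|²=100]]
2. C_y = 11  [[BA ⟂ BC ⇒ 5x-15=0] ∩ [|C−(3, 1)|²=100]]
   so C = (3, 11)

C = (3, 11)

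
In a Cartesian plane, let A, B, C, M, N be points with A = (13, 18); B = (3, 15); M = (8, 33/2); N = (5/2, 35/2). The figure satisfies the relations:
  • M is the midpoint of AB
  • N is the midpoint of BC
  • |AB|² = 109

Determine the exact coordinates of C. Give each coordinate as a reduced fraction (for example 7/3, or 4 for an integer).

1. C_x = 2  [C = 2·N−B = 2·(5/2, 35/2)−(3, 15)]
2. C_y = 20  [C = 2·N−B = 2·(5/2, 35/2)−(3, 15)]
   so C = (2, 20)

C = (2, 20)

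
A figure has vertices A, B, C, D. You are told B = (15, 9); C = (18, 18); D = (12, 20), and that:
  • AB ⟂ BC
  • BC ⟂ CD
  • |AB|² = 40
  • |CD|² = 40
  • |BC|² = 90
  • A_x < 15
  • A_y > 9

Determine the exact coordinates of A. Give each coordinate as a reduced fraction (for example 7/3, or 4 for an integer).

A = (9, 11)

1. A_x = 9  [[AB ⟂ BC ⇒ -3x-9y+126=0] ∩ [|A−(15, 9)|²=40]]
2. A_y = 11  [[AB ⟂ BC ⇒ -3x-9y+126=0] ∩ [|A−(15, 9)|²=40]]
   so A = (9, 11)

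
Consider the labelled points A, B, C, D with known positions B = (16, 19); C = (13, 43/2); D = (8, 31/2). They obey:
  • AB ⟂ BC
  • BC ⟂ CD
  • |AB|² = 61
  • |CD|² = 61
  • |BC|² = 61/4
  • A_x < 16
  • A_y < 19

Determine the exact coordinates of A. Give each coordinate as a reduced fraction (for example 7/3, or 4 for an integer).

A = (11, 13)

1. A_x = 11  [[AB ⟂ BC ⇒ 3x-5/2y-1/2=0] ∩ [|A−(16, 19)|²=61]]
2. A_y = 13  [[AB ⟂ BC ⇒ 3x-5/2y-1/2=0] ∩ [|A−(16, 19)|²=61]]
   so A = (11, 13)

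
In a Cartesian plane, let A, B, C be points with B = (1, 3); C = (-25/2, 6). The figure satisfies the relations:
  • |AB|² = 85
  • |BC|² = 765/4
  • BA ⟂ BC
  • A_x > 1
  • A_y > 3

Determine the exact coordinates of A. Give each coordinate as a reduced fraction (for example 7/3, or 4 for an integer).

A = (3, 12)

1. A_x = 3  [[BA ⟂ BC ⇒ -27/2x+3y+9/2=0] ∩ [|A−(1, 3)|²=85]]
2. A_y = 12  [[BA ⟂ BC ⇒ -27/2x+3y+9/2=0] ∩ [|A−(1, 3)|²=85]]
   so A = (3, 12)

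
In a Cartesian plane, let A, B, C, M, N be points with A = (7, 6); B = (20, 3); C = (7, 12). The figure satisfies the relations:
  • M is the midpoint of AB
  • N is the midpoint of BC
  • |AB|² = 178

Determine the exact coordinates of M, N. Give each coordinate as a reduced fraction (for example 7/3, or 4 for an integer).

1. M_x = 27/2  [2·M = A+B = (7, 6)+(20, 3)]
2. M_y = 9/2  [2·M = A+B = (7, 6)+(20, 3)]
   so M = (27/2, 9/2)
3. N_x = 27/2  [2·N = B+C = (20, 3)+(7, 12)]
4. N_y = 15/2  [2·N = B+C = (20, 3)+(7, 12)]
   so N = (27/2, 15/2)

M = (27/2, 9/2)
N = (27/2, 15/2)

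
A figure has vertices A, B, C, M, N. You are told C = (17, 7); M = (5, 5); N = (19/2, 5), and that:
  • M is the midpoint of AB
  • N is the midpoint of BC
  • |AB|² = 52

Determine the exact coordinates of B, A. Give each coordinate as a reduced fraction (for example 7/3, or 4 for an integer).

B = (2, 3)
A = (8, 7)

1. B_x = 2  [B = 2·N−C = 2·(19/2, 5)−(17, 7)]
2. B_y = 3  [B = 2·N−C = 2·(19/2, 5)−(17, 7)]
   so B = (2, 3)
3. A_x = 8  [A = 2·M−B = 2·(5, 5)−(2, 3)]
4. A_y = 7  [A = 2·M−B = 2·(5, 5)−(2, 3)]
   so A = (8, 7)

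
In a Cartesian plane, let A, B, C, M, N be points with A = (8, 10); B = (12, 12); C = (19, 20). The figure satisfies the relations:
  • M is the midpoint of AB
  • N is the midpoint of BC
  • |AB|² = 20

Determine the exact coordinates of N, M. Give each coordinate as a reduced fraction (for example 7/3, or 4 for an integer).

N = (31/2, 16)
M = (10, 11)

1. M_x = 10  [2·M = A+B = (8, 10)+(12, 12)]
2. M_y = 11  [2·M = A+B = (8, 10)+(12, 12)]
   so M = (10, 11)
3. N_x = 31/2  [2·N = B+C = (12, 12)+(19, 20)]
4. N_y = 16  [2·N = B+C = (12, 12)+(19, 20)]
   so N = (31/2, 16)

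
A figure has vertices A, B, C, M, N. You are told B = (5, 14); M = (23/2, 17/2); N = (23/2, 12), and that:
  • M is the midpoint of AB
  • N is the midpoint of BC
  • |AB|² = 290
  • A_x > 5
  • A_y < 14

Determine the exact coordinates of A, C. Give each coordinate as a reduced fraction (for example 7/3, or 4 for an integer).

1. A_x = 18  [A = 2·M−B = 2·(23/2, 17/2)−(5, 14)]
2. A_y = 3  [A = 2·M−B = 2·(23/2, 17/2)−(5, 14)]
   so A = (18, 3)
3. C_x = 18  [C = 2·N−B = 2·(23/2, 12)−(5, 14)]
4. C_y = 10  [C = 2·N−B = 2·(23/2, 12)−(5, 14)]
   so C = (18, 10)

A = (18, 3)
C = (18, 10)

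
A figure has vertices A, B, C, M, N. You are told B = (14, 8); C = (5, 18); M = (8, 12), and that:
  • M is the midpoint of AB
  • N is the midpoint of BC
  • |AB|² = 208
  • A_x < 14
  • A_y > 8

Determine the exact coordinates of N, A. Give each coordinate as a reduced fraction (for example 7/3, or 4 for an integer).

N = (19/2, 13)
A = (2, 16)

1. A_x = 2  [A = 2·M−B = 2·(8, 12)−(14, 8)]
2. A_y = 16  [A = 2·M−B = 2·(8, 12)−(14, 8)]
   so A = (2, 16)
3. N_x = 19/2  [2·N = B+C = (14, 8)+(5, 18)]
4. N_y = 13  [2·N = B+C = (14, 8)+(5, 18)]
   so N = (19/2, 13)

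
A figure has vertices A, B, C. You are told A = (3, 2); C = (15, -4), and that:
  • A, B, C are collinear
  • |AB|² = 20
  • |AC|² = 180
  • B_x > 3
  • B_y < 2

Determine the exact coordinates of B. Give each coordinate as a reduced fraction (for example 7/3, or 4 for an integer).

1. B_x = 7  [[A, B, C are collinear ⇒ -6x-12y+42=0] ∩ [|B−(3, 2)|²=20]]
2. B_y = 0  [[A, B, C are collinear ⇒ -6x-12y+42=0] ∩ [|B−(3, 2)|²=20]]
   so B = (7, 0)

B = (7, 0)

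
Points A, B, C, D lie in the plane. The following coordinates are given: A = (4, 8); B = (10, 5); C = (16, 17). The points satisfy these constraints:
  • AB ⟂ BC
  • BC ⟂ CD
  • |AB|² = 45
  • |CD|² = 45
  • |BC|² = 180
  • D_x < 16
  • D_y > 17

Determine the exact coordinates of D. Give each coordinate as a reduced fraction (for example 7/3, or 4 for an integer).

D = (10, 20)

1. D_x = 10  [[BC ⟂ CD ⇒ 6x+12y-300=0] ∩ [|D−(16, 17)|²=45]]
2. D_y = 20  [[BC ⟂ CD ⇒ 6x+12y-300=0] ∩ [|D−(16, 17)|²=45]]
   so D = (10, 20)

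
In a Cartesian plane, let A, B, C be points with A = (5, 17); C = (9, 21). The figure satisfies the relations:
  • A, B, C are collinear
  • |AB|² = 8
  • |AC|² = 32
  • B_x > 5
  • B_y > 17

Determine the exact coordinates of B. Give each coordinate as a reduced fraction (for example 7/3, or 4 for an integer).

1. B_x = 7  [[A, B, C are collinear ⇒ 4x-4y+48=0] ∩ [|B−(5, 17)|²=8]]
2. B_y = 19  [[A, B, C are collinear ⇒ 4x-4y+48=0] ∩ [|B−(5, 17)|²=8]]
   so B = (7, 19)

B = (7, 19)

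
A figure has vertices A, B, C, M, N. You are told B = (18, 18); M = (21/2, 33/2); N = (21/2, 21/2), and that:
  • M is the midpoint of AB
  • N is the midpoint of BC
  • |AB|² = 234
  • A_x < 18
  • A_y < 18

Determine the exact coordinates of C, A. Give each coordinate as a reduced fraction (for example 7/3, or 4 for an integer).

C = (3, 3)
A = (3, 15)

1. A_x = 3  [A = 2·M−B = 2·(21/2, 33/2)−(18, 18)]
2. A_y = 15  [A = 2·M−B = 2·(21/2, 33/2)−(18, 18)]
   so A = (3, 15)
3. C_x = 3  [C = 2·N−B = 2·(21/2, 21/2)−(18, 18)]
4. C_y = 3  [C = 2·N−B = 2·(21/2, 21/2)−(18, 18)]
   so C = (3, 3)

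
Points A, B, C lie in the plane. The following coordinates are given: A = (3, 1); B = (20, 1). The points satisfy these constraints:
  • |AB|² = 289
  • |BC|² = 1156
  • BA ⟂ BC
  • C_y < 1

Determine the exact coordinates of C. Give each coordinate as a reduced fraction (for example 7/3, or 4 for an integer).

C = (20, -33)

1. C_x = 20  [[BA ⟂ BC ⇒ -17x+340=0] ∩ [|C−(20, 1)|²=1156]]
2. C_y = -33  [[BA ⟂ BC ⇒ -17x+340=0] ∩ [|C−(20, 1)|²=1156]]
   so C = (20, -33)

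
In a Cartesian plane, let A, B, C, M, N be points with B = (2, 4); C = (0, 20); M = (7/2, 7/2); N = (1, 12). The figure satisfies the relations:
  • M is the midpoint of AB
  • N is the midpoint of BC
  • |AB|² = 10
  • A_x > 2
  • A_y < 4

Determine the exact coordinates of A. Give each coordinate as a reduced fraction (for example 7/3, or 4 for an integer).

1. A_x = 5  [A = 2·M−B = 2·(7/2, 7/2)−(2, 4)]
2. A_y = 3  [A = 2·M−B = 2·(7/2, 7/2)−(2, 4)]
   so A = (5, 3)

A = (5, 3)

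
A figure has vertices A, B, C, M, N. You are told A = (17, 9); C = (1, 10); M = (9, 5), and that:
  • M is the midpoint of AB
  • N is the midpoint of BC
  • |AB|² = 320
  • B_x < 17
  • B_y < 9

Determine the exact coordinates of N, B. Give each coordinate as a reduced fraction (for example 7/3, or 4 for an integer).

1. B_x = 1  [B = 2·M−A = 2·(9, 5)−(17, 9)]
2. B_y = 1  [B = 2·M−A = 2·(9, 5)−(17, 9)]
   so B = (1, 1)
3. N_x = 1  [2·N = B+C = (1, 1)+(1, 10)]
4. N_y = 11/2  [2·N = B+C = (1, 1)+(1, 10)]
   so N = (1, 11/2)

N = (1, 11/2)
B = (1, 1)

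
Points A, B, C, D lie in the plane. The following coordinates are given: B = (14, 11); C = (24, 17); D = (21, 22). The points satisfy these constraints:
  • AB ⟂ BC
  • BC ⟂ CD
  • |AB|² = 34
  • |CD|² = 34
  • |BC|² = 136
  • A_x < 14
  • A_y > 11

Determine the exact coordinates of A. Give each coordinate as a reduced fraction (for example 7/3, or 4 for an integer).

1. A_x = 11  [[AB ⟂ BC ⇒ -10x-6y+206=0] ∩ [|A−(14, 11)|²=34]]
2. A_y = 16  [[AB ⟂ BC ⇒ -10x-6y+206=0] ∩ [|A−(14, 11)|²=34]]
   so A = (11, 16)

A = (11, 16)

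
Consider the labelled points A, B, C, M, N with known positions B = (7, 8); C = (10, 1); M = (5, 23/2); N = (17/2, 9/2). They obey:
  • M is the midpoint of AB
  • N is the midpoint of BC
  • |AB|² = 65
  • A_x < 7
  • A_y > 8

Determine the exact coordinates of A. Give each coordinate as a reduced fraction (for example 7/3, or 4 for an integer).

1. A_x = 3  [A = 2·M−B = 2·(5, 23/2)−(7, 8)]
2. A_y = 15  [A = 2·M−B = 2·(5, 23/2)−(7, 8)]
   so A = (3, 15)

A = (3, 15)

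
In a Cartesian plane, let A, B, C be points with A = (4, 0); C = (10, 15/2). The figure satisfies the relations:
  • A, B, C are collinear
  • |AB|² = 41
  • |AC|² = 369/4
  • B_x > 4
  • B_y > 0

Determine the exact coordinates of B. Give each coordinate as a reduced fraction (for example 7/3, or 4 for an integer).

1. B_x = 8  [[A, B, C are collinear ⇒ 15/2x-6y-30=0] ∩ [|B−(4, 0)|²=41]]
2. B_y = 5  [[A, B, C are collinear ⇒ 15/2x-6y-30=0] ∩ [|B−(4, 0)|²=41]]
   so B = (8, 5)

B = (8, 5)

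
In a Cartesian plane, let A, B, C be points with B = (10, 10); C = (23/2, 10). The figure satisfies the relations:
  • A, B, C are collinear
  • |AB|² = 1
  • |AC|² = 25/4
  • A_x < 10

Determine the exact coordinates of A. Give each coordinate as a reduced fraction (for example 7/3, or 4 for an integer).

1. A_x = 9  [[A, B, C are collinear ⇒ 3/2y-15=0] ∩ [|A−(10, 10)|²=1]]
2. A_y = 10  [[A, B, C are collinear ⇒ 3/2y-15=0] ∩ [|A−(10, 10)|²=1]]
   so A = (9, 10)

A = (9, 10)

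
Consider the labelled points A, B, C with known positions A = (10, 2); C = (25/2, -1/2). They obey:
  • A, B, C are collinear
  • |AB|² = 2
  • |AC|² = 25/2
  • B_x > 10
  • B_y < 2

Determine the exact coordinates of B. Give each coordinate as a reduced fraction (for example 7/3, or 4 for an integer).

1. B_x = 11  [[A, B, C are collinear ⇒ -5/2x-5/2y+30=0] ∩ [|B−(10, 2)|²=2]]
2. B_y = 1  [[A, B, C are collinear ⇒ -5/2x-5/2y+30=0] ∩ [|B−(10, 2)|²=2]]
   so B = (11, 1)

B = (11, 1)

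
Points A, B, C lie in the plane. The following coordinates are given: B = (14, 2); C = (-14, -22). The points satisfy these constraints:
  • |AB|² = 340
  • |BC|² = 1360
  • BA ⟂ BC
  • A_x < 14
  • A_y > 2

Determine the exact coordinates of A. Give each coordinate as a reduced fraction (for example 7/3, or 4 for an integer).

1. A_x = 2  [[BA ⟂ BC ⇒ -28x-24y+440=0] ∩ [|A−(14, 2)|²=340]]
2. A_y = 16  [[BA ⟂ BC ⇒ -28x-24y+440=0] ∩ [|A−(14, 2)|²=340]]
   so A = (2, 16)

A = (2, 16)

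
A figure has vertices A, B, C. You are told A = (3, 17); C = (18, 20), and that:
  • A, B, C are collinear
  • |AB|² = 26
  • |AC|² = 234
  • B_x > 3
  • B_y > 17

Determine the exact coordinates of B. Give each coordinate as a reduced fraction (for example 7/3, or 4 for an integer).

1. B_x = 8  [[A, B, C are collinear ⇒ 3x-15y+246=0] ∩ [|B−(3, 17)|²=26]]
2. B_y = 18  [[A, B, C are collinear ⇒ 3x-15y+246=0] ∩ [|B−(3, 17)|²=26]]
   so B = (8, 18)

B = (8, 18)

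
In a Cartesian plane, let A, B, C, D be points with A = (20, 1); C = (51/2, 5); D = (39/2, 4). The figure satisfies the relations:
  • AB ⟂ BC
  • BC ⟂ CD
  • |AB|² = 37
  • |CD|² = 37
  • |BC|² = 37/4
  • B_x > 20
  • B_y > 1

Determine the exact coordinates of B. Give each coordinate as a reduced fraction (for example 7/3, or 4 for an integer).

B = (26, 2)

1. B_x = 26  [[BC ⟂ CD ⇒ 6x+1y-158=0] ∩ [|B−(20, 1)|²=37]]
2. B_y = 2  [[BC ⟂ CD ⇒ 6x+1y-158=0] ∩ [|B−(20, 1)|²=37]]
   so B = (26, 2)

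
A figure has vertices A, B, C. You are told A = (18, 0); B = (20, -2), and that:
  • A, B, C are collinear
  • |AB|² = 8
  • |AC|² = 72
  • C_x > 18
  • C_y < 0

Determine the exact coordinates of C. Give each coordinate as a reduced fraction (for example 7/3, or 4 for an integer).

1. C_x = 24  [[A, B, C are collinear ⇒ 2x+2y-36=0] ∩ [|C−(18, 0)|²=72]]
2. C_y = -6  [[A, B, C are collinear ⇒ 2x+2y-36=0] ∩ [|C−(18, 0)|²=72]]
   so C = (24, -6)

C = (24, -6)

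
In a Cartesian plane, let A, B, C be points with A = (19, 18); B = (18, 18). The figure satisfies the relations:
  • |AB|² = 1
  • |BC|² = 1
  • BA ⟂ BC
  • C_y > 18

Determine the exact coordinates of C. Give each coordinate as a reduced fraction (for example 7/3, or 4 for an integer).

1. C_x = 18  [[BA ⟂ BC ⇒ 1x-18=0] ∩ [|C−(18, 18)|²=1]]
2. C_y = 19  [[BA ⟂ BC ⇒ 1x-18=0] ∩ [|C−(18, 18)|²=1]]
   so C = (18, 19)

C = (18, 19)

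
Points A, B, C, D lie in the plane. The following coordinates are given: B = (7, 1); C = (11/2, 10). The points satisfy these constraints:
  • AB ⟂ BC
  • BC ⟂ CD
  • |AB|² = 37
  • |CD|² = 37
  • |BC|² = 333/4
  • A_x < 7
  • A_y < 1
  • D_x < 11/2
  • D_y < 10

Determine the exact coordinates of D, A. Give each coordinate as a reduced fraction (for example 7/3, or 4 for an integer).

D = (-1/2, 9)
A = (1, 0)

1. D_x = -1/2  [[BC ⟂ CD ⇒ -3/2x+9y-327/4=0] ∩ [|D−(11/2, 10)|²=37]]
2. D_y = 9  [[BC ⟂ CD ⇒ -3/2x+9y-327/4=0] ∩ [|D−(11/2, 10)|²=37]]
   so D = (-1/2, 9)
3. A_x = 1  [[AB ⟂ BC ⇒ 3/2x-9y-3/2=0] ∩ [|A−(7, 1)|²=37]]
4. A_y = 0  [[AB ⟂ BC ⇒ 3/2x-9y-3/2=0] ∩ [|A−(7, 1)|²=37]]
   so A = (1, 0)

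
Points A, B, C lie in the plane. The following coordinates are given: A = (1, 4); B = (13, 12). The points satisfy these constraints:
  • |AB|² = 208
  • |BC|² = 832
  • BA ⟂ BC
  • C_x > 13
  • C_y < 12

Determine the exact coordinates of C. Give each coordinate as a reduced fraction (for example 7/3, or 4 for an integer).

C = (29, -12)

1. C_x = 29  [[BA ⟂ BC ⇒ -12x-8y+252=0] ∩ [|C−(13, 12)|²=832]]
2. C_y = -12  [[BA ⟂ BC ⇒ -12x-8y+252=0] ∩ [|C−(13, 12)|²=832]]
   so C = (29, -12)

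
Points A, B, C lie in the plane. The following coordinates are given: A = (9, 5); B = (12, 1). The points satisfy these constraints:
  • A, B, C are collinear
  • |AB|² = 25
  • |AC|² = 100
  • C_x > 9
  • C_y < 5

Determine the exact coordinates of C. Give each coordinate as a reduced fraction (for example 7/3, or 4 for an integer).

C = (15, -3)

1. C_x = 15  [[A, B, C are collinear ⇒ 4x+3y-51=0] ∩ [|C−(9, 5)|²=100]]
2. C_y = -3  [[A, B, C are collinear ⇒ 4x+3y-51=0] ∩ [|C−(9, 5)|²=100]]
   so C = (15, -3)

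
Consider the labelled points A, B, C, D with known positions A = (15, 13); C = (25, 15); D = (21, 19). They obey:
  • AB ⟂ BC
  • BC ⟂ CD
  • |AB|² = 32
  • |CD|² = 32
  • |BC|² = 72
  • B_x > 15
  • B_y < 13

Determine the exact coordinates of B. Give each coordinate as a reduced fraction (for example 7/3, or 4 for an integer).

1. B_x = 19  [[BC ⟂ CD ⇒ 4x-4y-40=0] ∩ [|B−(15, 13)|²=32]]
2. B_y = 9  [[BC ⟂ CD ⇒ 4x-4y-40=0] ∩ [|B−(15, 13)|²=32]]
   so B = (19, 9)

B = (19, 9)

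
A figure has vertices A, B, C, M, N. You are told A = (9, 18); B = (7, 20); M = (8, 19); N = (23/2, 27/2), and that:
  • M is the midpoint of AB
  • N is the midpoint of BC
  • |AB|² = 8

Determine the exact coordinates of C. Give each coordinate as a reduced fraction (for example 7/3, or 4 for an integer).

1. C_x = 16  [C = 2·N−B = 2·(23/2, 27/2)−(7, 20)]
2. C_y = 7  [C = 2·N−B = 2·(23/2, 27/2)−(7, 20)]
   so C = (16, 7)

C = (16, 7)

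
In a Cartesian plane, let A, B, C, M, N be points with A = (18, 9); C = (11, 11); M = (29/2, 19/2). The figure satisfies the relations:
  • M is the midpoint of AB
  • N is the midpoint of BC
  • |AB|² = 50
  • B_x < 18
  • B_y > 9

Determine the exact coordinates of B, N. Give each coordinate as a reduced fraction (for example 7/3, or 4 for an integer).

1. B_x = 11  [B = 2·M−A = 2·(29/2, 19/2)−(18, 9)]
2. B_y = 10  [B = 2·M−A = 2·(29/2, 19/2)−(18, 9)]
   so B = (11, 10)
3. N_x = 11  [2·N = B+C = (11, 10)+(11, 11)]
4. N_y = 21/2  [2·N = B+C = (11, 10)+(11, 11)]
   so N = (11, 21/2)

B = (11, 10)
N = (11, 21/2)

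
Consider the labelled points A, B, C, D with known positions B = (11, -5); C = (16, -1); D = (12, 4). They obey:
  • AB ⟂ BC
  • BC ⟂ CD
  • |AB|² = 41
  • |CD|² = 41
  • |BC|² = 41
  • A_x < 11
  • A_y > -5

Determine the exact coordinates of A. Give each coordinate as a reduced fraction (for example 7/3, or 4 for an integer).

1. A_x = 7  [[AB ⟂ BC ⇒ -5x-4y+35=0] ∩ [|A−(11, -5)|²=41]]
2. A_y = 0  [[AB ⟂ BC ⇒ -5x-4y+35=0] ∩ [|A−(11, -5)|²=41]]
   so A = (7, 0)

A = (7, 0)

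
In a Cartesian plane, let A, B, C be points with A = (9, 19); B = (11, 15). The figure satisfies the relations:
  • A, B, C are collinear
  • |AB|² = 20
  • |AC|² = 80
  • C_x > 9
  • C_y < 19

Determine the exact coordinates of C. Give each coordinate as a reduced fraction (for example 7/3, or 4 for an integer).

C = (13, 11)

1. C_x = 13  [[A, B, C are collinear ⇒ 4x+2y-74=0] ∩ [|C−(9, 19)|²=80]]
2. C_y = 11  [[A, B, C are collinear ⇒ 4x+2y-74=0] ∩ [|C−(9, 19)|²=80]]
   so C = (13, 11)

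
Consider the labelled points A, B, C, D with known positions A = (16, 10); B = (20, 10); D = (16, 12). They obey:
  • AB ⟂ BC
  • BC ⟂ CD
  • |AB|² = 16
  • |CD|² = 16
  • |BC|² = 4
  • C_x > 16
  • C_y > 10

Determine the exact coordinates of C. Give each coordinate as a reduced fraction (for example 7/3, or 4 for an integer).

1. C_x = 20  [[AB ⟂ BC ⇒ 4x-80=0] ∩ [|C−(16, 12)|²=16]]
2. C_y = 12  [[AB ⟂ BC ⇒ 4x-80=0] ∩ [|C−(16, 12)|²=16]]
   so C = (20, 12)

C = (20, 12)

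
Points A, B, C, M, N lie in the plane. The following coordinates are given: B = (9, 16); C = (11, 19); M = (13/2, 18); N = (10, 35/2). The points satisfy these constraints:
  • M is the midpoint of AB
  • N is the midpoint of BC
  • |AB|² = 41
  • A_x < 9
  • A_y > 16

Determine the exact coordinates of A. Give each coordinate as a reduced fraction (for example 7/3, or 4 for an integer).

1. A_x = 4  [A = 2·M−B = 2·(13/2, 18)−(9, 16)]
2. A_y = 20  [A = 2·M−B = 2·(13/2, 18)−(9, 16)]
   so A = (4, 20)

A = (4, 20)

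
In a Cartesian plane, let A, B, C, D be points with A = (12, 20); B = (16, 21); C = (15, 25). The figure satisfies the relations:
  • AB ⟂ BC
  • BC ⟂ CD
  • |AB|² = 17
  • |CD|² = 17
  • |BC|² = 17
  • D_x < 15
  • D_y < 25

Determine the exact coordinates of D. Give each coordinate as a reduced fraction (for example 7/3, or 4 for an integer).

D = (11, 24)

1. D_x = 11  [[BC ⟂ CD ⇒ -1x+4y-85=0] ∩ [|D−(15, 25)|²=17]]
2. D_y = 24  [[BC ⟂ CD ⇒ -1x+4y-85=0] ∩ [|D−(15, 25)|²=17]]
   so D = (11, 24)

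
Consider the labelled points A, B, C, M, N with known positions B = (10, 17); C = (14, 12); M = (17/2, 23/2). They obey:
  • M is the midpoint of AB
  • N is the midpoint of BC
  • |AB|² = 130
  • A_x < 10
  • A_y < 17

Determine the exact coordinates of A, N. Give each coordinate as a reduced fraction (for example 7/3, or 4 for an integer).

1. A_x = 7  [A = 2·M−B = 2·(17/2, 23/2)−(10, 17)]
2. A_y = 6  [A = 2·M−B = 2·(17/2, 23/2)−(10, 17)]
   so A = (7, 6)
3. N_x = 12  [2·N = B+C = (10, 17)+(14, 12)]
4. N_y = 29/2  [2·N = B+C = (10, 17)+(14, 12)]
   so N = (12, 29/2)

A = (7, 6)
N = (12, 29/2)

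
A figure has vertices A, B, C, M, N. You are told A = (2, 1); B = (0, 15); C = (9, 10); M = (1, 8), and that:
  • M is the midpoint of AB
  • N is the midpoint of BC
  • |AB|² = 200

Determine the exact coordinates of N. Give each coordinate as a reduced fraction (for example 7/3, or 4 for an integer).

N = (9/2, 25/2)

1. N_x = 9/2  [2·N = B+C = (0, 15)+(9, 10)]
2. N_y = 25/2  [2·N = B+C = (0, 15)+(9, 10)]
   so N = (9/2, 25/2)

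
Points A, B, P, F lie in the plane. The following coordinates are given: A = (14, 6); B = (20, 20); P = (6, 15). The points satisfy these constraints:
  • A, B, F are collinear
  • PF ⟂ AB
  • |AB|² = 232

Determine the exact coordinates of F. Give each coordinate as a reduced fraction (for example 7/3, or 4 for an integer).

F = (929/58, 621/58)

1. F_x = 929/58  [[A, B, F are collinear ⇒ -14x+6y+160=0] ∩ [PF ⟂ AB ⇒ 6x+14y-246=0]]
2. F_y = 621/58  [[A, B, F are collinear ⇒ -14x+6y+160=0] ∩ [PF ⟂ AB ⇒ 6x+14y-246=0]]
   so F = (929/58, 621/58)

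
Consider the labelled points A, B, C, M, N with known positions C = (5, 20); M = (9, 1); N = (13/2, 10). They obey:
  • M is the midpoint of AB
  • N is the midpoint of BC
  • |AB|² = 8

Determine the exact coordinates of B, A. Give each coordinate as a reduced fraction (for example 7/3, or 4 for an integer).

1. B_x = 8  [B = 2·N−C = 2·(13/2, 10)−(5, 20)]
2. B_y = 0  [B = 2·N−C = 2·(13/2, 10)−(5, 20)]
   so B = (8, 0)
3. A_x = 10  [A = 2·M−B = 2·(9, 1)−(8, 0)]
4. A_y = 2  [A = 2·M−B = 2·(9, 1)−(8, 0)]
   so A = (10, 2)

B = (8, 0)
A = (10, 2)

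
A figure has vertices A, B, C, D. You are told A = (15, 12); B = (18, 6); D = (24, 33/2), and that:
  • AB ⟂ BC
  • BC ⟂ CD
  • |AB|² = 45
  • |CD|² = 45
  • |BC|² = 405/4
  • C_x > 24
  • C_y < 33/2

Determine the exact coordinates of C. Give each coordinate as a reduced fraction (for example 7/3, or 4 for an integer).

C = (27, 21/2)

1. C_x = 27  [[AB ⟂ BC ⇒ 3x-6y-18=0] ∩ [|C−(24, 33/2)|²=45]]
2. C_y = 21/2  [[AB ⟂ BC ⇒ 3x-6y-18=0] ∩ [|C−(24, 33/2)|²=45]]
   so C = (27, 21/2)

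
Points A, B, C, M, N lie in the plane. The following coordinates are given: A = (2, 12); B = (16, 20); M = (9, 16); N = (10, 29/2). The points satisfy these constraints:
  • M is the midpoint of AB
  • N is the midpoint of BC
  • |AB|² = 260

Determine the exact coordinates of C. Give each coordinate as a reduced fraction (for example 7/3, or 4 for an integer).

1. C_x = 4  [C = 2·N−B = 2·(10, 29/2)−(16, 20)]
2. C_y = 9  [C = 2·N−B = 2·(10, 29/2)−(16, 20)]
   so C = (4, 9)

C = (4, 9)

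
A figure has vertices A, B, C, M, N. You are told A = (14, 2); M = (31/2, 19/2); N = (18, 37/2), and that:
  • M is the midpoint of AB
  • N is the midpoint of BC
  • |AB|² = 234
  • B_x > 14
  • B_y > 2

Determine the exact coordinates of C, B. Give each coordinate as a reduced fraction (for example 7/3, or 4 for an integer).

C = (19, 20)
B = (17, 17)

1. B_x = 17  [B = 2·M−A = 2·(31/2, 19/2)−(14, 2)]
2. B_y = 17  [B = 2·M−A = 2·(31/2, 19/2)−(14, 2)]
   so B = (17, 17)
3. C_x = 19  [C = 2·N−B = 2·(18, 37/2)−(17, 17)]
4. C_y = 20  [C = 2·N−B = 2·(18, 37/2)−(17, 17)]
   so C = (19, 20)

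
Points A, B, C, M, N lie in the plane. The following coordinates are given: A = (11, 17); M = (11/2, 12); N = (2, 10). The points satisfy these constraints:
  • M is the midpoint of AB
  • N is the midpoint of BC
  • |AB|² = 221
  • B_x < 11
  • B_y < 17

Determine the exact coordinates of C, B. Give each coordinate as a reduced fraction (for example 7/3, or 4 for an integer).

C = (4, 13)
B = (0, 7)

1. B_x = 0  [B = 2·M−A = 2·(11/2, 12)−(11, 17)]
2. B_y = 7  [B = 2·M−A = 2·(11/2, 12)−(11, 17)]
   so B = (0, 7)
3. C_x = 4  [C = 2·N−B = 2·(2, 10)−(0, 7)]
4. C_y = 13  [C = 2·N−B = 2·(2, 10)−(0, 7)]
   so C = (4, 13)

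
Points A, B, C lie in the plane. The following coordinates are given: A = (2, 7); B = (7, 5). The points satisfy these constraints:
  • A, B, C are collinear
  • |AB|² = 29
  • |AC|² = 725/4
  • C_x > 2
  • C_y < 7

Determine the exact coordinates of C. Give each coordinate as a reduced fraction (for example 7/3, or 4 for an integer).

C = (29/2, 2)

1. C_x = 29/2  [[A, B, C are collinear ⇒ 2x+5y-39=0] ∩ [|C−(2, 7)|²=725/4]]
2. C_y = 2  [[A, B, C are collinear ⇒ 2x+5y-39=0] ∩ [|C−(2, 7)|²=725/4]]
   so C = (29/2, 2)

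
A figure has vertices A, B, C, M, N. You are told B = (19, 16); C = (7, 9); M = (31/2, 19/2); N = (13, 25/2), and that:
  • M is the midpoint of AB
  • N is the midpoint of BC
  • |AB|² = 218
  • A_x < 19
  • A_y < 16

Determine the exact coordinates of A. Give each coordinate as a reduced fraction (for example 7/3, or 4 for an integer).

1. A_x = 12  [A = 2·M−B = 2·(31/2, 19/2)−(19, 16)]
2. A_y = 3  [A = 2·M−B = 2·(31/2, 19/2)−(19, 16)]
   so A = (12, 3)

A = (12, 3)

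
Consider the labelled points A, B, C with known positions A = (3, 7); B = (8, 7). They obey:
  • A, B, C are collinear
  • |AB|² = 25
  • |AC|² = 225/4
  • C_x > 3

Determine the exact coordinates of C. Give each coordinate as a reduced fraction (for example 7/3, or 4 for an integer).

C = (21/2, 7)

1. C_x = 21/2  [[A, B, C are collinear ⇒ 5y-35=0] ∩ [|C−(3, 7)|²=225/4]]
2. C_y = 7  [[A, B, C are collinear ⇒ 5y-35=0] ∩ [|C−(3, 7)|²=225/4]]
   so C = (21/2, 7)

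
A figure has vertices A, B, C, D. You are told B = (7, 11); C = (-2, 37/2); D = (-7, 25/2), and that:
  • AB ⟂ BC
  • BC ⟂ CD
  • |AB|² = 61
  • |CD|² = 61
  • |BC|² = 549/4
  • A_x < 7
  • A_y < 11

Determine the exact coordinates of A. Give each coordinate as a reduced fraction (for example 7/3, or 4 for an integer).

1. A_x = 2  [[AB ⟂ BC ⇒ 9x-15/2y+39/2=0] ∩ [|A−(7, 11)|²=61]]
2. A_y = 5  [[AB ⟂ BC ⇒ 9x-15/2y+39/2=0] ∩ [|A−(7, 11)|²=61]]
   so A = (2, 5)

A = (2, 5)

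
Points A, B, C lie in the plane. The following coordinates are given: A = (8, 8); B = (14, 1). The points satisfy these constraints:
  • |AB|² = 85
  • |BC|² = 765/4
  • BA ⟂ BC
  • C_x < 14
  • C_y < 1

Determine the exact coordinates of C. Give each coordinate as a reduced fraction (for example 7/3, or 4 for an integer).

1. C_x = 7/2  [[BA ⟂ BC ⇒ -6x+7y+77=0] ∩ [|C−(14, 1)|²=765/4]]
2. C_y = -8  [[BA ⟂ BC ⇒ -6x+7y+77=0] ∩ [|C−(14, 1)|²=765/4]]
   so C = (7/2, -8)

C = (7/2, -8)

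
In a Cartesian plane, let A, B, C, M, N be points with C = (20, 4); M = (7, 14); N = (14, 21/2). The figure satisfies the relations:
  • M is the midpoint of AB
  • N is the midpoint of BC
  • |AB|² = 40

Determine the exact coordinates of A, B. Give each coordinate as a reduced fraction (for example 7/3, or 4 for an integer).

A = (6, 11)
B = (8, 17)

1. B_x = 8  [B = 2·N−C = 2·(14, 21/2)−(20, 4)]
2. B_y = 17  [B = 2·N−C = 2·(14, 21/2)−(20, 4)]
   so B = (8, 17)
3. A_x = 6  [A = 2·M−B = 2·(7, 14)−(8, 17)]
4. A_y = 11  [A = 2·M−B = 2·(7, 14)−(8, 17)]
   so A = (6, 11)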